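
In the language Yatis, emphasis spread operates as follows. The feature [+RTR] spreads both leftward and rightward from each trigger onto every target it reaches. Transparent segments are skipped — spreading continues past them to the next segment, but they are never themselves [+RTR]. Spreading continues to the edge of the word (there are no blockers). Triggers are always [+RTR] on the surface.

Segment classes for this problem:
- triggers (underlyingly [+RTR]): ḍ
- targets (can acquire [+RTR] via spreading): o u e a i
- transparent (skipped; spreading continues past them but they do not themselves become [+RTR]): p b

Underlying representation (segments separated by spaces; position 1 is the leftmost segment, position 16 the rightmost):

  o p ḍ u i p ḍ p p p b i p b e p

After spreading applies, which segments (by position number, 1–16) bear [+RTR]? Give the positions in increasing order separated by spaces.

From /ḍ/ at 3 rightward: 4 /u/ → [+RTR]; 5 /i/ → [+RTR]; 6 /p/ transparent; 7 /ḍ/ is itself a trigger — this domain ends here.
From /ḍ/ at 3 leftward: 2 /p/ transparent; 1 /o/ → [+RTR]; word edge.
From /ḍ/ at 7 rightward: 8 /p/ transparent; 9 /p/ transparent; 10 /p/ transparent; 11 /b/ transparent; 12 /i/ → [+RTR]; 13 /p/ transparent; 14 /b/ transparent; 15 /e/ → [+RTR]; 16 /p/ transparent; word edge.
From /ḍ/ at 7 leftward: 6 /p/ transparent; 5 /i/ → [+RTR]; 4 /u/ → [+RTR]; 3 /ḍ/ is itself a trigger — this domain ends here.

1 3 4 5 7 12 15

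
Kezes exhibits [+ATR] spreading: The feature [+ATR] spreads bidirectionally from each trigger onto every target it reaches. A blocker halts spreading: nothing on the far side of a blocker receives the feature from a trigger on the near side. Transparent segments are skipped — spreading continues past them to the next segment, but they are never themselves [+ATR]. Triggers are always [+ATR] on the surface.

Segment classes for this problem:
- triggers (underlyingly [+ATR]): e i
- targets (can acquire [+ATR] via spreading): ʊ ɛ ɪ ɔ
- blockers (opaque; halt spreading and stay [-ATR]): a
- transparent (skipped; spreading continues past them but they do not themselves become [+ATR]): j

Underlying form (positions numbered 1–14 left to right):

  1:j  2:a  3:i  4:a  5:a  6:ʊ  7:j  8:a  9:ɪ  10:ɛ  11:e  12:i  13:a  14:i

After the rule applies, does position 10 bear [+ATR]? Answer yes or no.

From /i/ at 3 rightward: 4 /a/ blocks.
From /i/ at 3 leftward: 2 /a/ blocks.
From /e/ at 11 rightward: 12 /i/ is itself a trigger — this domain ends here.
From /e/ at 11 leftward: 10 /ɛ/ → [+ATR]; 9 /ɪ/ → [+ATR]; 8 /a/ blocks.
From /i/ at 12 rightward: 13 /a/ blocks.
From /i/ at 12 leftward: 11 /e/ is itself a trigger — this domain ends here.
From /i/ at 14 rightward: word edge.
From /i/ at 14 leftward: 13 /a/ blocks.
Target with no active source: position 6 stays [-ATR].
[+ATR] positions on the surface: 3 9 10 11 12 14.

yes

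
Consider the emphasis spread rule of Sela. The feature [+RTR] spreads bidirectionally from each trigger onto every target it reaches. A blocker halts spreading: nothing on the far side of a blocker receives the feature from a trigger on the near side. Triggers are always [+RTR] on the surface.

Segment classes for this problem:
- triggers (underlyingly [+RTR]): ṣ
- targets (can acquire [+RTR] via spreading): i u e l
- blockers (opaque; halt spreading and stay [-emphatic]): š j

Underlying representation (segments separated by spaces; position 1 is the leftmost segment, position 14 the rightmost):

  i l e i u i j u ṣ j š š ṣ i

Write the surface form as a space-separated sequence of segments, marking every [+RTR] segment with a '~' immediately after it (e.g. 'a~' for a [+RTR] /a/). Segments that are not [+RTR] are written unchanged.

i l e i u i j u~ ṣ~ j š š ṣ~ i~

From /ṣ/ at 9 rightward: 10 /j/ blocks.
From /ṣ/ at 9 leftward: 8 /u/ → [+RTR]; 7 /j/ blocks.
From /ṣ/ at 13 rightward: 14 /i/ → [+RTR]; word edge.
From /ṣ/ at 13 leftward: 12 /š/ blocks.
Targets with no active source: positions 1 2 3 4 5 6 stay [-emphatic].
[+RTR] positions on the surface: 8 9 13 14.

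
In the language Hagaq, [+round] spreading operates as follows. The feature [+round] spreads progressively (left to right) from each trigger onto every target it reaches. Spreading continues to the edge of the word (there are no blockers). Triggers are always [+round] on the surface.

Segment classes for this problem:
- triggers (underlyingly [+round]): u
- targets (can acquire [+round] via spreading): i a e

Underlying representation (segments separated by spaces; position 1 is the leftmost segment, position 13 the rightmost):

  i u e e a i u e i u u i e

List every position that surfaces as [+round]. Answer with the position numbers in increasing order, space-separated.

2 3 4 5 6 7 8 9 10 11 12 13

From /u/ at 2 rightward: 3 /e/ → [+round]; 4 /e/ → [+round]; 5 /a/ → [+round]; 6 /i/ → [+round]; 7 /u/ is itself a trigger — this domain ends here.
From /u/ at 7 rightward: 8 /e/ → [+round]; 9 /i/ → [+round]; 10 /u/ is itself a trigger — this domain ends here.
From /u/ at 10 rightward: 11 /u/ is itself a trigger — this domain ends here.
From /u/ at 11 rightward: 12 /i/ → [+round]; 13 /e/ → [+round]; word edge.
Target with no active source: position 1 stays [-round].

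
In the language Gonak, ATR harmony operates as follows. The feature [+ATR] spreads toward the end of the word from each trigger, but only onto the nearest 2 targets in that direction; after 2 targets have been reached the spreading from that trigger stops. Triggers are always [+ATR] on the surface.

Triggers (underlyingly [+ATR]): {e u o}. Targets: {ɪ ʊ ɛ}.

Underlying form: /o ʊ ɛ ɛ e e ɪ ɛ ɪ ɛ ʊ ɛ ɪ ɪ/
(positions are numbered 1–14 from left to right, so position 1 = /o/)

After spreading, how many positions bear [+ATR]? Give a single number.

From /o/ at 1 rightward: 2 /ʊ/ → [+ATR]; 3 /ɛ/ → [+ATR]; bound reached.
From /e/ at 5 rightward: 6 /e/ is itself a trigger — this domain ends here.
From /e/ at 6 rightward: 7 /ɪ/ → [+ATR]; 8 /ɛ/ → [+ATR]; bound reached.
Targets with no active source: positions 4 9 10 11 12 13 14 stay [-ATR].
[+ATR] positions on the surface: 1 2 3 5 6 7 8.

7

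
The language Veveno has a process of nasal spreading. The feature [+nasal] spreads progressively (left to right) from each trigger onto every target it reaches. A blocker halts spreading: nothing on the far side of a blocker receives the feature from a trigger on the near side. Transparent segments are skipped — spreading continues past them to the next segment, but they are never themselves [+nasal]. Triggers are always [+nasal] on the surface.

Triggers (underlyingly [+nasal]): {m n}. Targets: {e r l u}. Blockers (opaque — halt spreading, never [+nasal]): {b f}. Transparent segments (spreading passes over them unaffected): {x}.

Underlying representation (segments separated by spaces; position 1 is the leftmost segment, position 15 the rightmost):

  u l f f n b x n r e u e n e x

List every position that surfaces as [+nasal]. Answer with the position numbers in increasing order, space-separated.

5 8 9 10 11 12 13 14

From /n/ at 5 rightward: 6 /b/ blocks.
From /n/ at 8 rightward: 9 /r/ → [+nasal]; 10 /e/ → [+nasal]; 11 /u/ → [+nasal]; 12 /e/ → [+nasal]; 13 /n/ is itself a trigger — this domain ends here.
From /n/ at 13 rightward: 14 /e/ → [+nasal]; 15 /x/ transparent; word edge.
Targets with no active source: positions 1 2 stay [-nasal].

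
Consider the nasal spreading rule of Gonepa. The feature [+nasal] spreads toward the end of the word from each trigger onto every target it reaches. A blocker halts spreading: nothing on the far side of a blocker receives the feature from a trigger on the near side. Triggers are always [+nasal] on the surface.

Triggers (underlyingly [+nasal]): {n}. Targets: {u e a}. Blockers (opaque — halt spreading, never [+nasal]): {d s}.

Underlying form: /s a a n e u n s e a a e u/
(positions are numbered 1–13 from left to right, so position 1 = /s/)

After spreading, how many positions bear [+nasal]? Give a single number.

From /n/ at 4 rightward: 5 /e/ → [+nasal]; 6 /u/ → [+nasal]; 7 /n/ is itself a trigger — this domain ends here.
From /n/ at 7 rightward: 8 /s/ blocks.
Targets with no active source: positions 2 3 9 10 11 12 13 stay [-nasal].
[+nasal] positions on the surface: 4 5 6 7.

4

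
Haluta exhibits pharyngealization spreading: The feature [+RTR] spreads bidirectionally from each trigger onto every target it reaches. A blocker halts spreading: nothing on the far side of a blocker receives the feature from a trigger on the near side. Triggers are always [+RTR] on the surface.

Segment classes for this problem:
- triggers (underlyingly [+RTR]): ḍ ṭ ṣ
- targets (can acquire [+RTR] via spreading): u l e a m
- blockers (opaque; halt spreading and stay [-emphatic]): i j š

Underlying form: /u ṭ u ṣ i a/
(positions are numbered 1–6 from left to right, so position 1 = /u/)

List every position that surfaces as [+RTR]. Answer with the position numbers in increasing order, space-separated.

1 2 3 4

From /ṭ/ at 2 rightward: 3 /u/ → [+RTR]; 4 /ṣ/ is itself a trigger — this domain ends here.
From /ṭ/ at 2 leftward: 1 /u/ → [+RTR]; word edge.
From /ṣ/ at 4 rightward: 5 /i/ blocks.
From /ṣ/ at 4 leftward: 3 /u/ → [+RTR]; 2 /ṭ/ is itself a trigger — this domain ends here.
Target with no active source: position 6 stays [-emphatic].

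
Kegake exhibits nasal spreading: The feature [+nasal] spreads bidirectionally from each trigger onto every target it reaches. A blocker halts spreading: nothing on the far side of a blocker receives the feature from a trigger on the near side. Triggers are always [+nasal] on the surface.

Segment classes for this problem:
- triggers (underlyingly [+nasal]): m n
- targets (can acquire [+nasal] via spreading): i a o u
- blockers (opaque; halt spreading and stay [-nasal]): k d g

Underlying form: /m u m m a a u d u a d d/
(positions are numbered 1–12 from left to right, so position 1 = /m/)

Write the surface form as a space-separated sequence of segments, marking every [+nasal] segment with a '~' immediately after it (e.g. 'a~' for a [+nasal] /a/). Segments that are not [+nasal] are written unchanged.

m~ u~ m~ m~ a~ a~ u~ d u a d d

From /m/ at 1 rightward: 2 /u/ → [+nasal]; 3 /m/ is itself a trigger — this domain ends here.
From /m/ at 1 leftward: word edge.
From /m/ at 3 rightward: 4 /m/ is itself a trigger — this domain ends here.
From /m/ at 3 leftward: 2 /u/ → [+nasal]; 1 /m/ is itself a trigger — this domain ends here.
From /m/ at 4 rightward: 5 /a/ → [+nasal]; 6 /a/ → [+nasal]; 7 /u/ → [+nasal]; 8 /d/ blocks.
From /m/ at 4 leftward: 3 /m/ is itself a trigger — this domain ends here.
Targets with no active source: positions 9 10 stay [-nasal].
[+nasal] positions on the surface: 1 2 3 4 5 6 7.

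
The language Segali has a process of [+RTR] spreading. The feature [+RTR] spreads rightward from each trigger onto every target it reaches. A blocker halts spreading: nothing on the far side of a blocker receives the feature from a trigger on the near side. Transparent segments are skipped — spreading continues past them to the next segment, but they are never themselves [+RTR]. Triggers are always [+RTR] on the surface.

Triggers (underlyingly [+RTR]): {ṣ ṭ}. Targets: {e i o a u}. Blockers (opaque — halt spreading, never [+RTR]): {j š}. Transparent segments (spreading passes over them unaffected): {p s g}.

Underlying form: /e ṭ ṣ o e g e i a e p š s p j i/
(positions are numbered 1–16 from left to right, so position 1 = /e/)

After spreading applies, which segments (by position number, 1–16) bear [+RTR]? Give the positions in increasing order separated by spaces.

2 3 4 5 7 8 9 10

From /ṭ/ at 2 rightward: 3 /ṣ/ is itself a trigger — this domain ends here.
From /ṣ/ at 3 rightward: 4 /o/ → [+RTR]; 5 /e/ → [+RTR]; 6 /g/ transparent; 7 /e/ → [+RTR]; 8 /i/ → [+RTR]; 9 /a/ → [+RTR]; 10 /e/ → [+RTR]; 11 /p/ transparent; 12 /š/ blocks.
Targets with no active source: positions 1 16 stay [-emphatic].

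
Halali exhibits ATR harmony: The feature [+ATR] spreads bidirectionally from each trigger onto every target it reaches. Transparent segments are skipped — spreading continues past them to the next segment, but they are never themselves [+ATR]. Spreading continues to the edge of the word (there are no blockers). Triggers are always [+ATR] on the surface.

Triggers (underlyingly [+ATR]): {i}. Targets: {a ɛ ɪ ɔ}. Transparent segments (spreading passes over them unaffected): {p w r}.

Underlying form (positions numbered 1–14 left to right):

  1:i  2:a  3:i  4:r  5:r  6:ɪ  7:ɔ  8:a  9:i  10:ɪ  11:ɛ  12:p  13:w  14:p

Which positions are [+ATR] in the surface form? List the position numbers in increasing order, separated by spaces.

1 2 3 6 7 8 9 10 11

From /i/ at 1 rightward: 2 /a/ → [+ATR]; 3 /i/ is itself a trigger — this domain ends here.
From /i/ at 1 leftward: word edge.
From /i/ at 3 rightward: 4 /r/ transparent; 5 /r/ transparent; 6 /ɪ/ → [+ATR]; 7 /ɔ/ → [+ATR]; 8 /a/ → [+ATR]; 9 /i/ is itself a trigger — this domain ends here.
From /i/ at 3 leftward: 2 /a/ → [+ATR]; 1 /i/ is itself a trigger — this domain ends here.
From /i/ at 9 rightward: 10 /ɪ/ → [+ATR]; 11 /ɛ/ → [+ATR]; 12 /p/ transparent; 13 /w/ transparent; 14 /p/ transparent; word edge.
From /i/ at 9 leftward: 8 /a/ → [+ATR]; 7 /ɔ/ → [+ATR]; 6 /ɪ/ → [+ATR]; 5 /r/ transparent; 4 /r/ transparent; 3 /i/ is itself a trigger — this domain ends here.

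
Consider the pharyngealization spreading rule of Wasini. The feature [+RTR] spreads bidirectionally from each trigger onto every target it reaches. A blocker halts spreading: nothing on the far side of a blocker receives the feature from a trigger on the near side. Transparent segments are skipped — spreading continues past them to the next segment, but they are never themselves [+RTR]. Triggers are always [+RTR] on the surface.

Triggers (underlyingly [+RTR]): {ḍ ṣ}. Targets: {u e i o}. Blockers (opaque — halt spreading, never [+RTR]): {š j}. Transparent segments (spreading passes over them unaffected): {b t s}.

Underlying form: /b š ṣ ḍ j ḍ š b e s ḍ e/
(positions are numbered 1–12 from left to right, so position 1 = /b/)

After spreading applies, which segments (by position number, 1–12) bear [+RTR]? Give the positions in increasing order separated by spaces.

3 4 6 9 11 12

From /ṣ/ at 3 rightward: 4 /ḍ/ is itself a trigger — this domain ends here.
From /ṣ/ at 3 leftward: 2 /š/ blocks.
From /ḍ/ at 4 rightward: 5 /j/ blocks.
From /ḍ/ at 4 leftward: 3 /ṣ/ is itself a trigger — this domain ends here.
From /ḍ/ at 6 rightward: 7 /š/ blocks.
From /ḍ/ at 6 leftward: 5 /j/ blocks.
From /ḍ/ at 11 rightward: 12 /e/ → [+RTR]; word edge.
From /ḍ/ at 11 leftward: 10 /s/ transparent; 9 /e/ → [+RTR]; 8 /b/ transparent; 7 /š/ blocks.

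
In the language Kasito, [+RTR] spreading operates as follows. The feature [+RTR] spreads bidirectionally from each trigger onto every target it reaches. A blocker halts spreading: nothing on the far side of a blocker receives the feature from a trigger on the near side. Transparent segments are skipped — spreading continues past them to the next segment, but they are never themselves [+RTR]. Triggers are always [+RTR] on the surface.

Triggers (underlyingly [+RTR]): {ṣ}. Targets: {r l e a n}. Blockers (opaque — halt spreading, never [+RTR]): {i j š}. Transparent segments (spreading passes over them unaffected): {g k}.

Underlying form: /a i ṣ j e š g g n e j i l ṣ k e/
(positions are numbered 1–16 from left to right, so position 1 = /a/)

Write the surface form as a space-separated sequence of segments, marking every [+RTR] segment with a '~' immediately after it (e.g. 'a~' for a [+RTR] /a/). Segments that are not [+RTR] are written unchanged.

From /ṣ/ at 3 rightward: 4 /j/ blocks.
From /ṣ/ at 3 leftward: 2 /i/ blocks.
From /ṣ/ at 14 rightward: 15 /k/ transparent; 16 /e/ → [+RTR]; word edge.
From /ṣ/ at 14 leftward: 13 /l/ → [+RTR]; 12 /i/ blocks.
Targets with no active source: positions 1 5 9 10 stay [-emphatic].
[+RTR] positions on the surface: 3 13 14 16.

a i ṣ~ j e š g g n e j i l~ ṣ~ k e~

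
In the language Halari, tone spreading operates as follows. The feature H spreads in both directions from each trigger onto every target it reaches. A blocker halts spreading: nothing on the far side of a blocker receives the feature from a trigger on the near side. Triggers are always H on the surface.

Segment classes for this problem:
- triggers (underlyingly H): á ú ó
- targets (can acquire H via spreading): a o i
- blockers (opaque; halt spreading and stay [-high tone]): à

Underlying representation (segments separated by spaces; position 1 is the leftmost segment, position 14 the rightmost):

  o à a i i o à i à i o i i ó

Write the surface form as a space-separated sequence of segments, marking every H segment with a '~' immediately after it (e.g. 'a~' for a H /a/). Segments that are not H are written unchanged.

From /ó/ at 14 rightward: word edge.
From /ó/ at 14 leftward: 13 /i/ → H; 12 /i/ → H; 11 /o/ → H; 10 /i/ → H; 9 /à/ blocks.
Targets with no active source: positions 1 3 4 5 6 8 stay [-high tone].
H positions on the surface: 10 11 12 13 14.

o à a i i o à i à i~ o~ i~ i~ ó~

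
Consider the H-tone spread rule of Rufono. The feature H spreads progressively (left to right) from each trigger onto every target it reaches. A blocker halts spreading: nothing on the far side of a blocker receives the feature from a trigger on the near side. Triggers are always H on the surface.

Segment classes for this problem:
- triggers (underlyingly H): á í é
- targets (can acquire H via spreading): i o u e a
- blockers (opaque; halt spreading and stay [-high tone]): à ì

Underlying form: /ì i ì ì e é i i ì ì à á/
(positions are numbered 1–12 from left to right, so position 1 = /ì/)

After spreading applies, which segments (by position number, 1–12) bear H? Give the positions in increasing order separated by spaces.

6 7 8 12

From /é/ at 6 rightward: 7 /i/ → H; 8 /i/ → H; 9 /ì/ blocks.
From /á/ at 12 rightward: word edge.
Targets with no active source: positions 2 5 stay [-high tone].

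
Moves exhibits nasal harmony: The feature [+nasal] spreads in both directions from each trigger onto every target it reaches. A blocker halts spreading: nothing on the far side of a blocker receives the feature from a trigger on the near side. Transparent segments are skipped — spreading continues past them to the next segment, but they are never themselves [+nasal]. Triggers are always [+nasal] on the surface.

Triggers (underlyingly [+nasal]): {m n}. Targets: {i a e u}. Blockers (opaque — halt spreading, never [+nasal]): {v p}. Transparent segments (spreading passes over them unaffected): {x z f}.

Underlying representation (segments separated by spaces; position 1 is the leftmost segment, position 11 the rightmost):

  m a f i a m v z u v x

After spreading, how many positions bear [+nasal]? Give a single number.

From /m/ at 1 rightward: 2 /a/ → [+nasal]; 3 /f/ transparent; 4 /i/ → [+nasal]; 5 /a/ → [+nasal]; 6 /m/ is itself a trigger — this domain ends here.
From /m/ at 1 leftward: word edge.
From /m/ at 6 rightward: 7 /v/ blocks.
From /m/ at 6 leftward: 5 /a/ → [+nasal]; 4 /i/ → [+nasal]; 3 /f/ transparent; 2 /a/ → [+nasal]; 1 /m/ is itself a trigger — this domain ends here.
Target with no active source: position 9 stays [-nasal].
[+nasal] positions on the surface: 1 2 4 5 6.

5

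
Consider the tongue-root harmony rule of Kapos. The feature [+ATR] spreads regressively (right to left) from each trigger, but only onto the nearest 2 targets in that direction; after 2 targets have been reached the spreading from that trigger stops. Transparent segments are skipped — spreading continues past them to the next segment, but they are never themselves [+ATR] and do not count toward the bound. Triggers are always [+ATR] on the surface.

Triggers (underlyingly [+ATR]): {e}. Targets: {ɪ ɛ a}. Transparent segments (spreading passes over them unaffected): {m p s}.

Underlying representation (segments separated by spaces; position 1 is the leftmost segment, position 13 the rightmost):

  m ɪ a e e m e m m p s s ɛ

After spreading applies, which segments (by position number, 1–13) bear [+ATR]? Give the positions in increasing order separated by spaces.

From /e/ at 4 leftward: 3 /a/ → [+ATR]; 2 /ɪ/ → [+ATR]; bound reached.
From /e/ at 5 leftward: 4 /e/ is itself a trigger — this domain ends here.
From /e/ at 7 leftward: 6 /m/ transparent; 5 /e/ is itself a trigger — this domain ends here.
Target with no active source: position 13 stays [-ATR].

2 3 4 5 7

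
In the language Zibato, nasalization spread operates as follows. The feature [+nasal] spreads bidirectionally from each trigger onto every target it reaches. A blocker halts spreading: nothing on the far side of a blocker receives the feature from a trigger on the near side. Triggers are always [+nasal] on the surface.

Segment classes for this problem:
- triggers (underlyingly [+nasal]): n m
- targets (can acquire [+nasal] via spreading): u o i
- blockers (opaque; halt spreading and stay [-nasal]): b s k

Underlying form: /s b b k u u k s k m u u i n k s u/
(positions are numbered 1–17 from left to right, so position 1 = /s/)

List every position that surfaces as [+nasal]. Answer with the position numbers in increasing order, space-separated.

10 11 12 13 14

From /m/ at 10 rightward: 11 /u/ → [+nasal]; 12 /u/ → [+nasal]; 13 /i/ → [+nasal]; 14 /n/ is itself a trigger — this domain ends here.
From /m/ at 10 leftward: 9 /k/ blocks.
From /n/ at 14 rightward: 15 /k/ blocks.
From /n/ at 14 leftward: 13 /i/ → [+nasal]; 12 /u/ → [+nasal]; 11 /u/ → [+nasal]; 10 /m/ is itself a trigger — this domain ends here.
Targets with no active source: positions 5 6 17 stay [-nasal].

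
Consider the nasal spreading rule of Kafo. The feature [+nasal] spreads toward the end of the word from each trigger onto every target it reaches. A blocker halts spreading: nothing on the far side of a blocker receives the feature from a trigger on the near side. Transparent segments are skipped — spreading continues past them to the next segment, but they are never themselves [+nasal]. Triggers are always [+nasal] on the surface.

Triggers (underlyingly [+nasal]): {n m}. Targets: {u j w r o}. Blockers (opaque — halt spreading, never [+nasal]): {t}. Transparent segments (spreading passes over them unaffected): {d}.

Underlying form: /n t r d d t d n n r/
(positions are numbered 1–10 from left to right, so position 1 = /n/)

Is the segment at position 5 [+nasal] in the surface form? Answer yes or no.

From /n/ at 1 rightward: 2 /t/ blocks.
From /n/ at 8 rightward: 9 /n/ is itself a trigger — this domain ends here.
From /n/ at 9 rightward: 10 /r/ → [+nasal]; word edge.
Target with no active source: position 3 stays [-nasal].
[+nasal] positions on the surface: 1 8 9 10.

no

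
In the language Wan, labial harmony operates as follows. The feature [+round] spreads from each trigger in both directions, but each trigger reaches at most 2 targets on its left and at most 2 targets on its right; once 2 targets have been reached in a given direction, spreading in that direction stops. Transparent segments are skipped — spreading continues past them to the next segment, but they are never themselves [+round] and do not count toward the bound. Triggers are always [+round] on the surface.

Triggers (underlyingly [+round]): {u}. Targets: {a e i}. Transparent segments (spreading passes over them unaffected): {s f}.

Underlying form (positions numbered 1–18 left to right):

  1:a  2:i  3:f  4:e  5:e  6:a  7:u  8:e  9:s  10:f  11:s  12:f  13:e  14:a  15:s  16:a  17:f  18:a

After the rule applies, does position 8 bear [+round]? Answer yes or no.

From /u/ at 7 rightward: 8 /e/ → [+round]; 9 /s/ transparent; 10 /f/ transparent; 11 /s/ transparent; 12 /f/ transparent; 13 /e/ → [+round]; bound reached.
From /u/ at 7 leftward: 6 /a/ → [+round]; 5 /e/ → [+round]; bound reached.
Targets with no active source: positions 1 2 4 14 16 18 stay [-round].
[+round] positions on the surface: 5 6 7 8 13.

yes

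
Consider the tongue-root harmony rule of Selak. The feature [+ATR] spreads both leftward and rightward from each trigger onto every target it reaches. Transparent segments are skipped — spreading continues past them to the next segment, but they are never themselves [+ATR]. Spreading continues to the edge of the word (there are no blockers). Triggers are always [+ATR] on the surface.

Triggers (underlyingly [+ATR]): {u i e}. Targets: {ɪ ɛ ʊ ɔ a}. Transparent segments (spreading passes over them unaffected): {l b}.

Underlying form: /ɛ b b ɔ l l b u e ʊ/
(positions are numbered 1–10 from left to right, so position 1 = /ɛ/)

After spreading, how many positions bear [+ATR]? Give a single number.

5

From /u/ at 8 rightward: 9 /e/ is itself a trigger — this domain ends here.
From /u/ at 8 leftward: 7 /b/ transparent; 6 /l/ transparent; 5 /l/ transparent; 4 /ɔ/ → [+ATR]; 3 /b/ transparent; 2 /b/ transparent; 1 /ɛ/ → [+ATR]; word edge.
From /e/ at 9 rightward: 10 /ʊ/ → [+ATR]; word edge.
From /e/ at 9 leftward: 8 /u/ is itself a trigger — this domain ends here.
[+ATR] positions on the surface: 1 4 8 9 10.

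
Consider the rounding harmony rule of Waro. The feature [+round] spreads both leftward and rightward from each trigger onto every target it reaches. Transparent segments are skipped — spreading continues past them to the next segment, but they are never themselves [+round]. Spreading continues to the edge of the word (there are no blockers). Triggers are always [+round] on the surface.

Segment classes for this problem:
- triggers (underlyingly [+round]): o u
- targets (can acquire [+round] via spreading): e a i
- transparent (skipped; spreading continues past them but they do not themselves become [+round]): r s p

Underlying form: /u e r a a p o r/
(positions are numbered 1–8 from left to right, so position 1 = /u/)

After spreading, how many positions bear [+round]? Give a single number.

5

From /u/ at 1 rightward: 2 /e/ → [+round]; 3 /r/ transparent; 4 /a/ → [+round]; 5 /a/ → [+round]; 6 /p/ transparent; 7 /o/ is itself a trigger — this domain ends here.
From /u/ at 1 leftward: word edge.
From /o/ at 7 rightward: 8 /r/ transparent; word edge.
From /o/ at 7 leftward: 6 /p/ transparent; 5 /a/ → [+round]; 4 /a/ → [+round]; 3 /r/ transparent; 2 /e/ → [+round]; 1 /u/ is itself a trigger — this domain ends here.
[+round] positions on the surface: 1 2 4 5 7.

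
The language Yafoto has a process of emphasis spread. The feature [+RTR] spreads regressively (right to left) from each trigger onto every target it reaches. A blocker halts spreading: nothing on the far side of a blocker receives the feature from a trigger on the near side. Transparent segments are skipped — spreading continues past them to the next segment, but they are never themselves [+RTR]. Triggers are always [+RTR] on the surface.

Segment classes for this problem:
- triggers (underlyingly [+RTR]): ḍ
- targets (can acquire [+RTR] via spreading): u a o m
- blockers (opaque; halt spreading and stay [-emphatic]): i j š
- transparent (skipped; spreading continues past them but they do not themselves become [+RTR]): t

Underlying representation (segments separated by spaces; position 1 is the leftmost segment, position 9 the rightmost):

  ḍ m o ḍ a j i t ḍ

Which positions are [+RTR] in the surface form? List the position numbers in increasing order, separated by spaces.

From /ḍ/ at 1 leftward: word edge.
From /ḍ/ at 4 leftward: 3 /o/ → [+RTR]; 2 /m/ → [+RTR]; 1 /ḍ/ is itself a trigger — this domain ends here.
From /ḍ/ at 9 leftward: 8 /t/ transparent; 7 /i/ blocks.
Target with no active source: position 5 stays [-emphatic].

1 2 3 4 9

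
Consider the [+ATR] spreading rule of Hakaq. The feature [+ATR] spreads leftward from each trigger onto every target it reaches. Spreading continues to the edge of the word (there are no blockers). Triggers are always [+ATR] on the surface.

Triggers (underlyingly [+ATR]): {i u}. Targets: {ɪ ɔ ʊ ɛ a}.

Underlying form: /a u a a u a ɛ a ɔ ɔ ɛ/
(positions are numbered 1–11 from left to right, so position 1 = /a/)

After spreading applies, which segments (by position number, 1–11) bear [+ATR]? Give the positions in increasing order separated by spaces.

1 2 3 4 5

From /u/ at 2 leftward: 1 /a/ → [+ATR]; word edge.
From /u/ at 5 leftward: 4 /a/ → [+ATR]; 3 /a/ → [+ATR]; 2 /u/ is itself a trigger — this domain ends here.
Targets with no active source: positions 6 7 8 9 10 11 stay [-ATR].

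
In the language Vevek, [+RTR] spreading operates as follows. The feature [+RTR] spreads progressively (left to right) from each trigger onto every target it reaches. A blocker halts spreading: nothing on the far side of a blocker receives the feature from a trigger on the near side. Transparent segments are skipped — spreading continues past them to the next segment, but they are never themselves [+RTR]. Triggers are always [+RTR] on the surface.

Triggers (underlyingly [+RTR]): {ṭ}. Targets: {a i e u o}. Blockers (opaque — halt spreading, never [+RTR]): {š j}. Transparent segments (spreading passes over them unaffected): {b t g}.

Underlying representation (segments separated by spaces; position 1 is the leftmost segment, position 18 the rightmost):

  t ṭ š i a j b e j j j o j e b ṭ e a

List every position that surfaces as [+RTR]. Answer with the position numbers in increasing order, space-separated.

From /ṭ/ at 2 rightward: 3 /š/ blocks.
From /ṭ/ at 16 rightward: 17 /e/ → [+RTR]; 18 /a/ → [+RTR]; word edge.
Targets with no active source: positions 4 5 8 12 14 stay [-emphatic].

2 16 17 18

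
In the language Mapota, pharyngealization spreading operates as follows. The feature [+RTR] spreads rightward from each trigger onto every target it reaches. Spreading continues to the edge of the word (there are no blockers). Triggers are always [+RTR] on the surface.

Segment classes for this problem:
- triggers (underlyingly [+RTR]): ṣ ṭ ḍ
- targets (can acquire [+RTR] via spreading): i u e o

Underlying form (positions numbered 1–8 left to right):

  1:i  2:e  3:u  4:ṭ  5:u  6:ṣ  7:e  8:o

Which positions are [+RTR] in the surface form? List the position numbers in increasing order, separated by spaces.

4 5 6 7 8

From /ṭ/ at 4 rightward: 5 /u/ → [+RTR]; 6 /ṣ/ is itself a trigger — this domain ends here.
From /ṣ/ at 6 rightward: 7 /e/ → [+RTR]; 8 /o/ → [+RTR]; word edge.
Targets with no active source: positions 1 2 3 stay [-emphatic].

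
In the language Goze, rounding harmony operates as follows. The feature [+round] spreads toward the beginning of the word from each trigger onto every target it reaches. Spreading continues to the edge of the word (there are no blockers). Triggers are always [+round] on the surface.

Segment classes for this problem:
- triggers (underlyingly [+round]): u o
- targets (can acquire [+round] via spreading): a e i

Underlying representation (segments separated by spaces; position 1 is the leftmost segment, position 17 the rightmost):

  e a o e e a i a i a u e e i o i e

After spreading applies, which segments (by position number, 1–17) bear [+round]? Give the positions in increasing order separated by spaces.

1 2 3 4 5 6 7 8 9 10 11 12 13 14 15

From /o/ at 3 leftward: 2 /a/ → [+round]; 1 /e/ → [+round]; word edge.
From /u/ at 11 leftward: 10 /a/ → [+round]; 9 /i/ → [+round]; 8 /a/ → [+round]; 7 /i/ → [+round]; 6 /a/ → [+round]; 5 /e/ → [+round]; 4 /e/ → [+round]; 3 /o/ is itself a trigger — this domain ends here.
From /o/ at 15 leftward: 14 /i/ → [+round]; 13 /e/ → [+round]; 12 /e/ → [+round]; 11 /u/ is itself a trigger — this domain ends here.
Targets with no active source: positions 16 17 stay [-round].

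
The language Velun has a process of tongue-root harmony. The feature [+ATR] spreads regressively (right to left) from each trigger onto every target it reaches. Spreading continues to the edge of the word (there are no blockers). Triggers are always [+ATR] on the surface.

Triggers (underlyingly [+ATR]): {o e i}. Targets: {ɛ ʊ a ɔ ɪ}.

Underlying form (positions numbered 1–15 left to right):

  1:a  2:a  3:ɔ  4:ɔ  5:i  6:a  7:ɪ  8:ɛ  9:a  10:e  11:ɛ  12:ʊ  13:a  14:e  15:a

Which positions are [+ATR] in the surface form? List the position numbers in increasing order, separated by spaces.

1 2 3 4 5 6 7 8 9 10 11 12 13 14

From /i/ at 5 leftward: 4 /ɔ/ → [+ATR]; 3 /ɔ/ → [+ATR]; 2 /a/ → [+ATR]; 1 /a/ → [+ATR]; word edge.
From /e/ at 10 leftward: 9 /a/ → [+ATR]; 8 /ɛ/ → [+ATR]; 7 /ɪ/ → [+ATR]; 6 /a/ → [+ATR]; 5 /i/ is itself a trigger — this domain ends here.
From /e/ at 14 leftward: 13 /a/ → [+ATR]; 12 /ʊ/ → [+ATR]; 11 /ɛ/ → [+ATR]; 10 /e/ is itself a trigger — this domain ends here.
Target with no active source: position 15 stays [-ATR].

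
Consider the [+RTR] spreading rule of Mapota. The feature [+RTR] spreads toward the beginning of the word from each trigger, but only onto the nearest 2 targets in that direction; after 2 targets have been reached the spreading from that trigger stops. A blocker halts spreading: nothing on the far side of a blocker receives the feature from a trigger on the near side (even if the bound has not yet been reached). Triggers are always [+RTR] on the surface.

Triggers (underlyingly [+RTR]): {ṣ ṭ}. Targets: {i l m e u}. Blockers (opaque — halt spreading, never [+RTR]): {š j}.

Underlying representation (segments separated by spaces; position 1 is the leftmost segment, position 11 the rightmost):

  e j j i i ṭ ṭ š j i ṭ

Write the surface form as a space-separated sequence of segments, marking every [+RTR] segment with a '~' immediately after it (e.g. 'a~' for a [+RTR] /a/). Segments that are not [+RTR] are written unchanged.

From /ṭ/ at 6 leftward: 5 /i/ → [+RTR]; 4 /i/ → [+RTR]; bound reached.
From /ṭ/ at 7 leftward: 6 /ṭ/ is itself a trigger — this domain ends here.
From /ṭ/ at 11 leftward: 10 /i/ → [+RTR]; 9 /j/ blocks.
Target with no active source: position 1 stays [-emphatic].
[+RTR] positions on the surface: 4 5 6 7 10 11.

e j j i~ i~ ṭ~ ṭ~ š j i~ ṭ~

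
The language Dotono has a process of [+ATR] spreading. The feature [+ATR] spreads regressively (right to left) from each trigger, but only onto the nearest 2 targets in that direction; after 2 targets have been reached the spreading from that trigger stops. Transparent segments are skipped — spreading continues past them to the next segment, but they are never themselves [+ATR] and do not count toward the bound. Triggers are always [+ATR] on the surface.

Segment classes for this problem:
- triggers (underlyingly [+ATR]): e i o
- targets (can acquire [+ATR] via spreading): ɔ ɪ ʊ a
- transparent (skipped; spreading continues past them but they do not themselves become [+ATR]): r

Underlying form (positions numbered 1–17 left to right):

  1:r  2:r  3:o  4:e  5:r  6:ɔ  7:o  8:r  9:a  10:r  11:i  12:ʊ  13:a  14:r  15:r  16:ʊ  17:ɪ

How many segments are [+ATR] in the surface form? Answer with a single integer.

From /o/ at 3 leftward: 2 /r/ transparent; 1 /r/ transparent; word edge.
From /e/ at 4 leftward: 3 /o/ is itself a trigger — this domain ends here.
From /o/ at 7 leftward: 6 /ɔ/ → [+ATR]; 5 /r/ transparent; 4 /e/ is itself a trigger — this domain ends here.
From /i/ at 11 leftward: 10 /r/ transparent; 9 /a/ → [+ATR]; 8 /r/ transparent; 7 /o/ is itself a trigger — this domain ends here.
Targets with no active source: positions 12 13 16 17 stay [-ATR].
[+ATR] positions on the surface: 3 4 6 7 9 11.

6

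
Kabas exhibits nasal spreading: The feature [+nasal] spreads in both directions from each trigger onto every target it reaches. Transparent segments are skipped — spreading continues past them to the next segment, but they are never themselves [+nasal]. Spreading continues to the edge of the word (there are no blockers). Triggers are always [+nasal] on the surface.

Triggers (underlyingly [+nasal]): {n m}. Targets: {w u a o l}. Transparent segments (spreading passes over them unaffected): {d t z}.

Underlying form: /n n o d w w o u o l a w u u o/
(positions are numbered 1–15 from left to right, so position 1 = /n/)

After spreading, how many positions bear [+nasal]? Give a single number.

From /n/ at 1 rightward: 2 /n/ is itself a trigger — this domain ends here.
From /n/ at 1 leftward: word edge.
From /n/ at 2 rightward: 3 /o/ → [+nasal]; 4 /d/ transparent; 5 /w/ → [+nasal]; 6 /w/ → [+nasal]; 7 /o/ → [+nasal]; 8 /u/ → [+nasal]; 9 /o/ → [+nasal]; 10 /l/ → [+nasal]; 11 /a/ → [+nasal]; 12 /w/ → [+nasal]; 13 /u/ → [+nasal]; 14 /u/ → [+nasal]; 15 /o/ → [+nasal]; word edge.
From /n/ at 2 leftward: 1 /n/ is itself a trigger — this domain ends here.
[+nasal] positions on the surface: 1 2 3 5 6 7 8 9 10 11 12 13 14 15.

14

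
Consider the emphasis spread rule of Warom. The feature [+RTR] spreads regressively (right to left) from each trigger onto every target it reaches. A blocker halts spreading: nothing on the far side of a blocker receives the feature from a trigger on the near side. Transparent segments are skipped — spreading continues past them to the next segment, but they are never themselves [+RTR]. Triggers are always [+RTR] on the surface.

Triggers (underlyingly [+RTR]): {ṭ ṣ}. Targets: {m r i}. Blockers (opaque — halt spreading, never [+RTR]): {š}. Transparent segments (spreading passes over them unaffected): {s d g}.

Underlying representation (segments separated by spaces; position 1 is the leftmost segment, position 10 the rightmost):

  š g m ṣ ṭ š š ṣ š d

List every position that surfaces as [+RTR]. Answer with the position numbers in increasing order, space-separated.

3 4 5 8

From /ṣ/ at 4 leftward: 3 /m/ → [+RTR]; 2 /g/ transparent; 1 /š/ blocks.
From /ṭ/ at 5 leftward: 4 /ṣ/ is itself a trigger — this domain ends here.
From /ṣ/ at 8 leftward: 7 /š/ blocks.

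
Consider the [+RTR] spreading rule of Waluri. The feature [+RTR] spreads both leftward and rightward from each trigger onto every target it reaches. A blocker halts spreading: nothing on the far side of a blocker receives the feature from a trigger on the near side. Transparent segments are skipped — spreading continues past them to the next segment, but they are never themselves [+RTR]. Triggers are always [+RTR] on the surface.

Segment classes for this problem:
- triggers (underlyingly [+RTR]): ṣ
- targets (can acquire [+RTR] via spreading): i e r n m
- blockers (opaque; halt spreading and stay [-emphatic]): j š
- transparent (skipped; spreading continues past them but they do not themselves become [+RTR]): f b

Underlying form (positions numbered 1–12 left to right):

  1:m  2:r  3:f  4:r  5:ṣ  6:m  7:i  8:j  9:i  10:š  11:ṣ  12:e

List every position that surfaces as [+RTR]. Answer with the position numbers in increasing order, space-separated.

From /ṣ/ at 5 rightward: 6 /m/ → [+RTR]; 7 /i/ → [+RTR]; 8 /j/ blocks.
From /ṣ/ at 5 leftward: 4 /r/ → [+RTR]; 3 /f/ transparent; 2 /r/ → [+RTR]; 1 /m/ → [+RTR]; word edge.
From /ṣ/ at 11 rightward: 12 /e/ → [+RTR]; word edge.
From /ṣ/ at 11 leftward: 10 /š/ blocks.
Target with no active source: position 9 stays [-emphatic].

1 2 4 5 6 7 11 12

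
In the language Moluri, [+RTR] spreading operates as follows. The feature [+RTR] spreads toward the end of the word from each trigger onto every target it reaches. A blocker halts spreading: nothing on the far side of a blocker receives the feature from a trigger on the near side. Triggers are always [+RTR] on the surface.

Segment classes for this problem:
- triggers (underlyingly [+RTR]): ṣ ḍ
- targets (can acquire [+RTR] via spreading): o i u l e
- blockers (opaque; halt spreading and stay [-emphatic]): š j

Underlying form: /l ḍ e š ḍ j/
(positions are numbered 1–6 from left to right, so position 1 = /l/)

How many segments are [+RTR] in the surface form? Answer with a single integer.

From /ḍ/ at 2 rightward: 3 /e/ → [+RTR]; 4 /š/ blocks.
From /ḍ/ at 5 rightward: 6 /j/ blocks.
Target with no active source: position 1 stays [-emphatic].
[+RTR] positions on the surface: 2 3 5.

3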